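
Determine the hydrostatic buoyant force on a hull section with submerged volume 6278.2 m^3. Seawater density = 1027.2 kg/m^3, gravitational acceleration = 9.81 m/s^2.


Formula: Fb = rho * g * V
Substituting: Fb = 1027.2 * 9.81 * 6278.2
Intermediate: 1027.2 * 9.81 = 10076.832
Result: Fb = 10076.832 * 6278.2 ≈ 63264000 N (5 s.f.)

63264000 N


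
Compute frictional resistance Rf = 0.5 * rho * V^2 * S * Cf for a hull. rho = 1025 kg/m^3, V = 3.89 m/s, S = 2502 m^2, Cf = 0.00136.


Formula: Rf = 0.5 * rho * V^2 * S * Cf
Step 1 — V^2 = 3.89^2 = 15.1321
Step 2 — 0.5 * rho * V^2 = 0.5 * 1025 * 15.1321 = 7755.20125
Step 3 — Rf = 7755.20125 * 2502 * 0.00136 ≈ 26389 N (5 s.f.)

26389 N


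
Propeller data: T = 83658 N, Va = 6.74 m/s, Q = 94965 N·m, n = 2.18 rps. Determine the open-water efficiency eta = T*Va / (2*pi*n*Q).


Formula: eta = T * Va / (2 * pi * n * Q)
Step 1 — numerator = T * Va = 83658 * 6.74 = 563854.92
Step 2 — 2 * pi * n = 2 * pi * 2.18 = 13.697344
Step 3 — denominator = 13.697344 * 94965 = 1300768.27
Step 4 — eta = 563854.92 / 1300768.27 ≈ 0.43348 (5 s.f.)

0.43348


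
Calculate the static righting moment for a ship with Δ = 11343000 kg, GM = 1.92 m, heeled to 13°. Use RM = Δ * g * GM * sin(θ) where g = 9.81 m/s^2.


Formula: GZ = GM * sin(theta); RM = disp * g * GZ
Step 1 — GZ = 1.92 * sin(13°) = 1.92 * 0.224951 = 0.431906 m
Step 2 — RM = 11343000 * 9.81 * 0.431906 ≈ 48060000 N·m (5 s.f.)

48060000 N·m


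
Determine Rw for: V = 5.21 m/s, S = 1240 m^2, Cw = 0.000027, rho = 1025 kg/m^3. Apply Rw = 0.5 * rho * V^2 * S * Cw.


Formula: Rw = 0.5 * rho * V^2 * S * Cw
Step 1 — V^2 = 5.21^2 = 27.1441
Step 2 — 0.5 * rho * V^2 = 0.5 * 1025 * 27.1441 = 13911.35125
Step 3 — Rw = 13911.35125 * 1240 * 0.000027 ≈ 465.75 N (5 s.f.)

465.75 N


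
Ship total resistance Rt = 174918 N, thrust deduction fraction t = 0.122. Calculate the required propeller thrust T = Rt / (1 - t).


Formula: T = Rt / (1 - t)
Step 1 — (1 - t) = 1 - 0.122 = 0.878
Step 2 — T = 174918 / 0.878 ≈ 199220 N (5 s.f.)

199220 N


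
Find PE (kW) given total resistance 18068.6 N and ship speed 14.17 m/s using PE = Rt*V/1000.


Formula: PE = Rt * V / 1000 (kW)
Step 1 — PE (W) = 18068.6 * 14.17 = 256032.062 W
Step 2 — PE (kW) = 256032.062 / 1000 ≈ 256.03 kW (5 s.f.)

256.03 kW


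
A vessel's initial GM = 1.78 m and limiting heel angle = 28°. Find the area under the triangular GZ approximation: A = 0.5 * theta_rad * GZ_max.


Formula: GZ_max = GM * sin(theta); Area = 0.5 * theta_rad * GZ_max
Step 1 — GZ_max = 1.78 * sin(28°) = 1.78 * 0.469472 = 0.83566 m
Step 2 — theta_rad = 28 * pi/180 = 0.488692 rad
Step 3 — Area = 0.5 * 0.488692 * 0.83566 ≈ 0.20419 m·rad (5 s.f.)

0.20419 m·rad


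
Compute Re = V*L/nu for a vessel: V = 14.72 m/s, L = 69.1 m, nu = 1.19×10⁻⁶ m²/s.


Formula: Re = V * L / nu
Step 1 — V * L = 14.72 * 69.1 = 1017.152 m^2/s
Step 2 — Re = 1017.152 / 1.19e-6 = 8.55e+08

8.55e+08


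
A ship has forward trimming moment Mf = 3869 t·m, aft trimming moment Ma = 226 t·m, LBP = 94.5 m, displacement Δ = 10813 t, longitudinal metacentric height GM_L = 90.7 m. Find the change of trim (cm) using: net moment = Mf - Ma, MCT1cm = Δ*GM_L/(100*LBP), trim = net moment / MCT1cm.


Formula: net trimming moment = Mf - Ma; MCT1cm = Δ*GM_L/(100*LBP); trim = net moment / MCT1cm
Step 1 — net trimming moment = 3869 - 226 = 3643 t·m
Step 2 — MCT1cm = 10813 * 90.7 / (100 * 94.5) = 103.7819 t·m/cm
Step 3 — trim = 3643 / 103.7819 ≈ 35.102 cm (5 s.f.)

35.102 cm


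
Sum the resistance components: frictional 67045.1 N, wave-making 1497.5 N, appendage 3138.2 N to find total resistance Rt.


Formula: Rt = Rf + Rw + Ra
Substituting: Rt = 67045.1 + 1497.5 + 3138.2
Result: Rt = 71680.8 N

71680.8 N


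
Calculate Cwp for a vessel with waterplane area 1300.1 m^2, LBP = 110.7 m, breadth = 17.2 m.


Formula: Cwp = Aw / (L * B)
Step 1 — L * B = 110.7 * 17.2 = 1904.04 m^2
Step 2 — Cwp = 1300.1 / 1904.04 ≈ 0.68281 (5 s.f.)

0.68281


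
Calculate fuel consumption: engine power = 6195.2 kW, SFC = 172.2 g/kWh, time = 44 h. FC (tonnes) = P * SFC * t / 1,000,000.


Formula: FC (tonnes) = P * SFC * t / 1,000,000
Step 1 — P * SFC * t = 6195.2 * 172.2 * 44 = 46939791.36 g
Step 2 — FC (tonnes) = 46939791.36 / 1,000,000 ≈ 46.940 tonnes (5 s.f.)

46.940 tonnes


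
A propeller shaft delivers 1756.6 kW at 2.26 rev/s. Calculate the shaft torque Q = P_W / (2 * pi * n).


Formula: Q = P_W / (2 * pi * n)
Step 1 — P_W = 1756.6 kW * 1000 = 1756600.0 W
Step 2 — 2 * pi * n = 2 * pi * 2.26 = 14.199999
Step 3 — Q = 1756600.0 / 14.199999 ≈ 123700 N·m (5 s.f.)

123700 N·m


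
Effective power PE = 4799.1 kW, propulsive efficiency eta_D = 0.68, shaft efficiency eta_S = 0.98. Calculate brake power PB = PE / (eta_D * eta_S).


Formula: PB = PE / (eta_D * eta_S)
Step 1 — combined efficiency = eta_D * eta_S = 0.68 * 0.98 = 0.6664
Step 2 — PB = 4799.1 / 0.6664 ≈ 7201.5 kW (5 s.f.)

7201.5 kW


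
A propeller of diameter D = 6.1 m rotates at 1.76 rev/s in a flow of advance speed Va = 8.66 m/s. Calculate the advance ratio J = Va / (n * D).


Formula: J = Va / (n * D)
Step 1 — n * D = 1.76 * 6.1 = 10.736
Step 2 — J = 8.66 / 10.736 ≈ 0.80663 (5 s.f.)

0.80663


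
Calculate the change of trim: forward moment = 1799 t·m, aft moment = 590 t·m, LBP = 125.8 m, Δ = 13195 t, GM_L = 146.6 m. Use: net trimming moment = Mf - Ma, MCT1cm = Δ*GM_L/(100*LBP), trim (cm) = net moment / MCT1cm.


Formula: net trimming moment = Mf - Ma; MCT1cm = Δ*GM_L/(100*LBP); trim = net moment / MCT1cm
Step 1 — net trimming moment = 1799 - 590 = 1209 t·m
Step 2 — MCT1cm = 13195 * 146.6 / (100 * 125.8) = 153.7669 t·m/cm
Step 3 — trim = 1209 / 153.7669 ≈ 7.8626 cm (5 s.f.)

7.8626 cm


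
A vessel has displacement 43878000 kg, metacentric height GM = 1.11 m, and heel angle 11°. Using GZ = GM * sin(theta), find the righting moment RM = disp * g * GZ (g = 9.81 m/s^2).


Formula: GZ = GM * sin(theta); RM = disp * g * GZ
Step 1 — GZ = 1.11 * sin(11°) = 1.11 * 0.190809 = 0.211798 m
Step 2 — RM = 43878000 * 9.81 * 0.211798 ≈ 91167000 N·m (5 s.f.)

91167000 N·m


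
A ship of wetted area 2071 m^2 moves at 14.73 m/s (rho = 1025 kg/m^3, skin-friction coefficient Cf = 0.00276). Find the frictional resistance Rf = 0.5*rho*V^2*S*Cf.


Formula: Rf = 0.5 * rho * V^2 * S * Cf
Step 1 — V^2 = 14.73^2 = 216.9729
Step 2 — 0.5 * rho * V^2 = 0.5 * 1025 * 216.9729 = 111198.61125
Step 3 — Rf = 111198.61125 * 2071 * 0.00276 ≈ 635610 N (5 s.f.)

635610 N


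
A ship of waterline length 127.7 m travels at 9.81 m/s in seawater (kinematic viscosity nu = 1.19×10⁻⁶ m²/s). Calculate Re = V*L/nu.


Formula: Re = V * L / nu
Step 1 — V * L = 9.81 * 127.7 = 1252.737 m^2/s
Step 2 — Re = 1252.737 / 1.19e-6 = 1.05e+09

1.05e+09


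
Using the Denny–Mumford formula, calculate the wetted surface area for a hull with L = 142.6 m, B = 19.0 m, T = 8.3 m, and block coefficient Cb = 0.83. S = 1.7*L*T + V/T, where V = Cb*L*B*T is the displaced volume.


Formula: S = 1.7*L*T + V/T with V = Cb*L*B*T, i.e. S = L * (1.7*T + Cb*B)
Step 1 — 1.7*T = 1.7 * 8.3 = 14.11 m
Step 2 — Cb*B = 0.83 * 19.0 = 15.77 m
Step 3 — 1.7*T + Cb*B = 14.11 + 15.77 = 29.88 m
Step 4 — S = 142.6 * 29.88 ≈ 4260.9 m^2 (5 s.f.)

4260.9 m^2


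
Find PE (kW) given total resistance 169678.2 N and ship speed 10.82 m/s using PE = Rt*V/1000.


Formula: PE = Rt * V / 1000 (kW)
Step 1 — PE (W) = 169678.2 * 10.82 = 1835918.124 W
Step 2 — PE (kW) = 1835918.124 / 1000 ≈ 1835.9 kW (5 s.f.)

1835.9 kW


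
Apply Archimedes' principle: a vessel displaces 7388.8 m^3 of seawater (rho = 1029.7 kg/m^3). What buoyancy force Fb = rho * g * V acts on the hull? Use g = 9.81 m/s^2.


Formula: Fb = rho * g * V
Substituting: Fb = 1029.7 * 9.81 * 7388.8
Intermediate: 1029.7 * 9.81 = 10101.357
Result: Fb = 10101.357 * 7388.8 ≈ 74637000 N (5 s.f.)

74637000 N


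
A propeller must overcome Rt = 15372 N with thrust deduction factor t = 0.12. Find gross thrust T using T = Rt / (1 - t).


Formula: T = Rt / (1 - t)
Step 1 — (1 - t) = 1 - 0.12 = 0.88
Step 2 — T = 15372 / 0.88 ≈ 17468 N (5 s.f.)

17468 N


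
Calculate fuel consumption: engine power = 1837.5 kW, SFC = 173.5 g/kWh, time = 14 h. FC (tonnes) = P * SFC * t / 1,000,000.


Formula: FC (tonnes) = P * SFC * t / 1,000,000
Step 1 — P * SFC * t = 1837.5 * 173.5 * 14 = 4463287.5 g
Step 2 — FC (tonnes) = 4463287.5 / 1,000,000 ≈ 4.4633 tonnes (5 s.f.)

4.4633 tonnes


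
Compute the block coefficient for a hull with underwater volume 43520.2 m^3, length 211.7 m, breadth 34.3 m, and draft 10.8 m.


Formula: Cb = V / (L * B * T)
Step 1 — L * B * T = 211.7 * 34.3 * 10.8 = 78422.148 m^3
Step 2 — Cb = 43520.2 / 78422.148 ≈ 0.55495 (5 s.f.)

0.55495


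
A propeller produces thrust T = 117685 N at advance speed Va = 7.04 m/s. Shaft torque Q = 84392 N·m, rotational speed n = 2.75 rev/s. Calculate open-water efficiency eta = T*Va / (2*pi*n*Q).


Formula: eta = T * Va / (2 * pi * n * Q)
Step 1 — numerator = T * Va = 117685 * 7.04 = 828502.4
Step 2 — 2 * pi * n = 2 * pi * 2.75 = 17.27876
Step 3 — denominator = 17.27876 * 84392 = 1458189.11
Step 4 — eta = 828502.4 / 1458189.11 ≈ 0.56817 (5 s.f.)

0.56817


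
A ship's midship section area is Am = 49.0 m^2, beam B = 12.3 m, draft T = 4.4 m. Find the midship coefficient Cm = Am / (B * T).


Formula: Cm = Am / (B * T)
Step 1 — B * T = 12.3 * 4.4 = 54.12 m^2
Step 2 — Cm = 49.0 / 54.12 ≈ 0.90540 (5 s.f.)

0.90540


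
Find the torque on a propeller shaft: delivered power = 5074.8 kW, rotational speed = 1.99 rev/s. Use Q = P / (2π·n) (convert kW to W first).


Formula: Q = P_W / (2 * pi * n)
Step 1 — P_W = 5074.8 kW * 1000 = 5074800.0 W
Step 2 — 2 * pi * n = 2 * pi * 1.99 = 12.503539
Step 3 — Q = 5074800.0 / 12.503539 ≈ 405870 N·m (5 s.f.)

405870 N·m


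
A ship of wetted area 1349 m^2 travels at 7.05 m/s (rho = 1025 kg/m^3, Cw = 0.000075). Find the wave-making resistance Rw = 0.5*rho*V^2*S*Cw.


Formula: Rw = 0.5 * rho * V^2 * S * Cw
Step 1 — V^2 = 7.05^2 = 49.7025
Step 2 — 0.5 * rho * V^2 = 0.5 * 1025 * 49.7025 = 25472.53125
Step 3 — Rw = 25472.53125 * 1349 * 0.000075 ≈ 2577.2 N (5 s.f.)

2577.2 N


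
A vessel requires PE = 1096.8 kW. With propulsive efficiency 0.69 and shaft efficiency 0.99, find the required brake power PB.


Formula: PB = PE / (eta_D * eta_S)
Step 1 — combined efficiency = eta_D * eta_S = 0.69 * 0.99 = 0.6831
Step 2 — PB = 1096.8 / 0.6831 ≈ 1605.6 kW (5 s.f.)

1605.6 kW


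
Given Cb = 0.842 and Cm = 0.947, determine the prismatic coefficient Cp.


Formula: Cp = Cb / Cm
Substituting: Cp = 0.842 / 0.947
Result: Cp ≈ 0.88912 (5 s.f.)

0.88912


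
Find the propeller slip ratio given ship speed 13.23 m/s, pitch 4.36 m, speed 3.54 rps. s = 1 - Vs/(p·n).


Formula: s = 1 - Vs / (p * n)
Step 1 — p * n = 4.36 * 3.54 = 15.4344
Step 2 — Vs / (p*n) = 13.23 / 15.4344 = 0.857176 (6 d.p.)
Step 3 — s = 1 - 0.857176 = 0.142824

0.142824


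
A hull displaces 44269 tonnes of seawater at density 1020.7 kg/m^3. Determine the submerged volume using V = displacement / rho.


Formula: V = mass / rho
Step 1 — convert tonnes to kg: 44269 t * 1000 = 44269000 kg
Step 2 — V = 44269000 / 1020.7 ≈ 43371 m^3 (5 s.f.)

43371 m^3


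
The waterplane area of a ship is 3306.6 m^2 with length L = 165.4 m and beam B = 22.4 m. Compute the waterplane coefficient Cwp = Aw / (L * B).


Formula: Cwp = Aw / (L * B)
Step 1 — L * B = 165.4 * 22.4 = 3704.96 m^2
Step 2 — Cwp = 3306.6 / 3704.96 ≈ 0.89248 (5 s.f.)

0.89248


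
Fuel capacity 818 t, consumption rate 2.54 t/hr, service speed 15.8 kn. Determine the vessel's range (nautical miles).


Formula: endurance = fuel / rate; range = endurance * speed
Step 1 — endurance = 818 / 2.54 = 322.0472 hours
Step 2 — range = 322.0472 * 15.8 ≈ 5088.3 nautical miles (5 s.f.)

5088.3 NM


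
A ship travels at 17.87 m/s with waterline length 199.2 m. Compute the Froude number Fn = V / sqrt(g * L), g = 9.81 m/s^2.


Formula: Fn = V / sqrt(g * L)
Step 1 — g * L = 9.81 * 199.2 = 1954.152
Step 2 — sqrt(g * L) = sqrt(1954.152) = 44.205791
Step 3 — Fn = 17.87 / 44.205791 ≈ 0.40425 (5 s.f.)

0.40425


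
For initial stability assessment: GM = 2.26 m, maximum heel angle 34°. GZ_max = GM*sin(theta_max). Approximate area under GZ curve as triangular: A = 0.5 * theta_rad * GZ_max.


Formula: GZ_max = GM * sin(theta); Area = 0.5 * theta_rad * GZ_max
Step 1 — GZ_max = 2.26 * sin(34°) = 2.26 * 0.559193 = 1.263776 m
Step 2 — theta_rad = 34 * pi/180 = 0.593412 rad
Step 3 — Area = 0.5 * 0.593412 * 1.263776 ≈ 0.37497 m·rad (5 s.f.)

0.37497 m·rad


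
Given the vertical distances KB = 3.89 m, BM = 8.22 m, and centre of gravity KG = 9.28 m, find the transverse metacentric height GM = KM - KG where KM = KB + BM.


Formula: GM = KB + BM - KG
Step 1 — KM = KB + BM = 3.89 + 8.22 = 12.11 m
Step 2 — GM = KM - KG = 12.11 - 9.28 = 2.83 m

2.83 m


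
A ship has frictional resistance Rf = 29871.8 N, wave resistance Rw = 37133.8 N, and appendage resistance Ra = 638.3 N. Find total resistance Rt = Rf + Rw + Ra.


Formula: Rt = Rf + Rw + Ra
Substituting: Rt = 29871.8 + 37133.8 + 638.3
Result: Rt = 67643.9 N

67643.9 N


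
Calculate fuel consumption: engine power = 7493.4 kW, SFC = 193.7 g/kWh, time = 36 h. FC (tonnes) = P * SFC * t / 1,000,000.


Formula: FC (tonnes) = P * SFC * t / 1,000,000
Step 1 — P * SFC * t = 7493.4 * 193.7 * 36 = 52252976.88 g
Step 2 — FC (tonnes) = 52252976.88 / 1,000,000 ≈ 52.253 tonnes (5 s.f.)

52.253 tonnes


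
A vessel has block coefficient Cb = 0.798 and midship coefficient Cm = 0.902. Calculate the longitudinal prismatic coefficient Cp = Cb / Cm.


Formula: Cp = Cb / Cm
Substituting: Cp = 0.798 / 0.902
Result: Cp ≈ 0.88470 (5 s.f.)

0.88470


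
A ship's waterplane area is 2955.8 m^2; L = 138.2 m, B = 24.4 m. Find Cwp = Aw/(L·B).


Formula: Cwp = Aw / (L * B)
Step 1 — L * B = 138.2 * 24.4 = 3372.08 m^2
Step 2 — Cwp = 2955.8 / 3372.08 ≈ 0.87655 (5 s.f.)

0.87655


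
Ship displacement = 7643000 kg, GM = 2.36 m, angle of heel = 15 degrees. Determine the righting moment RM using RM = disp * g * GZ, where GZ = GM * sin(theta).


Formula: GZ = GM * sin(theta); RM = disp * g * GZ
Step 1 — GZ = 2.36 * sin(15°) = 2.36 * 0.258819 = 0.610813 m
Step 2 — RM = 7643000 * 9.81 * 0.610813 ≈ 45797000 N·m (5 s.f.)

45797000 N·m


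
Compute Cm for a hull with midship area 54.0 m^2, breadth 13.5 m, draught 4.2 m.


Formula: Cm = Am / (B * T)
Step 1 — B * T = 13.5 * 4.2 = 56.7 m^2
Step 2 — Cm = 54.0 / 56.7 ≈ 0.95238 (5 s.f.)

0.95238


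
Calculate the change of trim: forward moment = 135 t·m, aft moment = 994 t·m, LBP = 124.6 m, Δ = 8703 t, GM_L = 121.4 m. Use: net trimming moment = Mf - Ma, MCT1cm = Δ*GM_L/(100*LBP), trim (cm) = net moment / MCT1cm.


Formula: net trimming moment = Mf - Ma; MCT1cm = Δ*GM_L/(100*LBP); trim = net moment / MCT1cm
Step 1 — net trimming moment = 135 - 994 = -859 t·m
Step 2 — MCT1cm = 8703 * 121.4 / (100 * 124.6) = 84.7949 t·m/cm
Step 3 — trim = -859 / 84.7949 ≈ -10.130 cm (5 s.f.)

-10.130 cm


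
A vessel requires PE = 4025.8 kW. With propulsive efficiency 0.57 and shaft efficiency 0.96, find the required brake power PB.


Formula: PB = PE / (eta_D * eta_S)
Step 1 — combined efficiency = eta_D * eta_S = 0.57 * 0.96 = 0.5472
Step 2 — PB = 4025.8 / 0.5472 ≈ 7357.1 kW (5 s.f.)

7357.1 kW


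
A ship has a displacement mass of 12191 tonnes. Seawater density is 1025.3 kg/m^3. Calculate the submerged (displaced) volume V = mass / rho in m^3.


Formula: V = mass / rho
Step 1 — convert tonnes to kg: 12191 t * 1000 = 12191000 kg
Step 2 — V = 12191000 / 1025.3 ≈ 11890 m^3 (5 s.f.)

11890 m^3


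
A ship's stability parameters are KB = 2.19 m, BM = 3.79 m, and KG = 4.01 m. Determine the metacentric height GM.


Formula: GM = KB + BM - KG
Step 1 — KM = KB + BM = 2.19 + 3.79 = 5.98 m
Step 2 — GM = KM - KG = 5.98 - 4.01 = 1.97 m

1.97 m


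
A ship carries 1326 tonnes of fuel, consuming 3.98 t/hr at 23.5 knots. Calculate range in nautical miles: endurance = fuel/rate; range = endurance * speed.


Formula: endurance = fuel / rate; range = endurance * speed
Step 1 — endurance = 1326 / 3.98 = 333.1658 hours
Step 2 — range = 333.1658 * 23.5 ≈ 7829.4 nautical miles (5 s.f.)

7829.4 NM


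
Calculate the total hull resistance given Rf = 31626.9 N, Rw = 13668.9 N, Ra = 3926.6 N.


Formula: Rt = Rf + Rw + Ra
Substituting: Rt = 31626.9 + 13668.9 + 3926.6
Result: Rt = 49222.4 N

49222.4 N


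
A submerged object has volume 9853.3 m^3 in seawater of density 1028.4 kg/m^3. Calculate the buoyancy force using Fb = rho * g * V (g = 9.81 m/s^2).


Formula: Fb = rho * g * V
Substituting: Fb = 1028.4 * 9.81 * 9853.3
Intermediate: 1028.4 * 9.81 = 10088.604
Result: Fb = 10088.604 * 9853.3 ≈ 99406000 N (5 s.f.)

99406000 N


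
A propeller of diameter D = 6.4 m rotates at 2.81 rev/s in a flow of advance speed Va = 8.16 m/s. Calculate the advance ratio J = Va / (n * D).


Formula: J = Va / (n * D)
Step 1 — n * D = 2.81 * 6.4 = 17.984
Step 2 — J = 8.16 / 17.984 ≈ 0.45374 (5 s.f.)

0.45374


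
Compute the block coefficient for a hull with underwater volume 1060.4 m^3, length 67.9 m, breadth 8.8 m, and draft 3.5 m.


Formula: Cb = V / (L * B * T)
Step 1 — L * B * T = 67.9 * 8.8 * 3.5 = 2091.32 m^3
Step 2 — Cb = 1060.4 / 2091.32 ≈ 0.50705 (5 s.f.)

0.50705


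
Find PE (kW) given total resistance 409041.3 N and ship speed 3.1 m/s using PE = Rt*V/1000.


Formula: PE = Rt * V / 1000 (kW)
Step 1 — PE (W) = 409041.3 * 3.1 = 1268028.03 W
Step 2 — PE (kW) = 1268028.03 / 1000 ≈ 1268.0 kW (5 s.f.)

1268.0 kW


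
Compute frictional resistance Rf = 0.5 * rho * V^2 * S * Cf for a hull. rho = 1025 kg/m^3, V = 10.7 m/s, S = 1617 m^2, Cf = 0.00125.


Formula: Rf = 0.5 * rho * V^2 * S * Cf
Step 1 — V^2 = 10.7^2 = 114.49
Step 2 — 0.5 * rho * V^2 = 0.5 * 1025 * 114.49 = 58676.125
Step 3 — Rf = 58676.125 * 1617 * 0.00125 ≈ 118600 N (5 s.f.)

118600 N


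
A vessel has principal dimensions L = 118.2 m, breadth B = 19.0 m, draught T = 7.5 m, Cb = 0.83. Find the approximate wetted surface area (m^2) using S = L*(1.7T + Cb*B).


Formula: S = 1.7*L*T + V/T with V = Cb*L*B*T, i.e. S = L * (1.7*T + Cb*B)
Step 1 — 1.7*T = 1.7 * 7.5 = 12.75 m
Step 2 — Cb*B = 0.83 * 19.0 = 15.77 m
Step 3 — 1.7*T + Cb*B = 12.75 + 15.77 = 28.52 m
Step 4 — S = 118.2 * 28.52 ≈ 3371.1 m^2 (5 s.f.)

3371.1 m^2


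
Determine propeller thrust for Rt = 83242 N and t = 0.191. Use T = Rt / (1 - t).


Formula: T = Rt / (1 - t)
Step 1 — (1 - t) = 1 - 0.191 = 0.809
Step 2 — T = 83242 / 0.809 ≈ 102890 N (5 s.f.)

102890 N


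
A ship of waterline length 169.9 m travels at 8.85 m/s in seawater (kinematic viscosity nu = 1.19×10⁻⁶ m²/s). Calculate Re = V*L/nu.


Formula: Re = V * L / nu
Step 1 — V * L = 8.85 * 169.9 = 1503.615 m^2/s
Step 2 — Re = 1503.615 / 1.19e-6 = 1.26e+09

1.26e+09


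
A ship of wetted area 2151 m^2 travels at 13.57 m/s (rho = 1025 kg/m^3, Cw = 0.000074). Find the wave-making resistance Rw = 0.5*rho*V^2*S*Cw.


Formula: Rw = 0.5 * rho * V^2 * S * Cw
Step 1 — V^2 = 13.57^2 = 184.1449
Step 2 — 0.5 * rho * V^2 = 0.5 * 1025 * 184.1449 = 94374.26125
Step 3 — Rw = 94374.26125 * 2151 * 0.000074 ≈ 15022 N (5 s.f.)

15022 N


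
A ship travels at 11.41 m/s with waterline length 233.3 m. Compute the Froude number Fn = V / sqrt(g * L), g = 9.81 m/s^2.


Formula: Fn = V / sqrt(g * L)
Step 1 — g * L = 9.81 * 233.3 = 2288.673
Step 2 — sqrt(g * L) = sqrt(2288.673) = 47.840077
Step 3 — Fn = 11.41 / 47.840077 ≈ 0.23850 (5 s.f.)

0.23850


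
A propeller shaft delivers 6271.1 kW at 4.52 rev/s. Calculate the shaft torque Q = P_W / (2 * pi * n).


Formula: Q = P_W / (2 * pi * n)
Step 1 — P_W = 6271.1 kW * 1000 = 6271100.0 W
Step 2 — 2 * pi * n = 2 * pi * 4.52 = 28.399998
Step 3 — Q = 6271100.0 / 28.399998 ≈ 220810 N·m (5 s.f.)

220810 N·m


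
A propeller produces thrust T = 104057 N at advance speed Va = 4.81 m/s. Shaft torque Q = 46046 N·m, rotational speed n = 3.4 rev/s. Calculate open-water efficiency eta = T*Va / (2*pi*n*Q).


Formula: eta = T * Va / (2 * pi * n * Q)
Step 1 — numerator = T * Va = 104057 * 4.81 = 500514.17
Step 2 — 2 * pi * n = 2 * pi * 3.4 = 21.36283
Step 3 — denominator = 21.36283 * 46046 = 983672.87
Step 4 — eta = 500514.17 / 983672.87 ≈ 0.50882 (5 s.f.)

0.50882


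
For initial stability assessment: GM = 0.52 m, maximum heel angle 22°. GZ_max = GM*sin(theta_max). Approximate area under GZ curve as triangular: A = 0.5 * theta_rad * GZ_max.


Formula: GZ_max = GM * sin(theta); Area = 0.5 * theta_rad * GZ_max
Step 1 — GZ_max = 0.52 * sin(22°) = 0.52 * 0.374607 = 0.194796 m
Step 2 — theta_rad = 22 * pi/180 = 0.383972 rad
Step 3 — Area = 0.5 * 0.383972 * 0.194796 ≈ 0.037398 m·rad (5 s.f.)

0.037398 m·rad


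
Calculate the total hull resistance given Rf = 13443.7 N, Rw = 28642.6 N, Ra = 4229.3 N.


Formula: Rt = Rf + Rw + Ra
Substituting: Rt = 13443.7 + 28642.6 + 4229.3
Result: Rt = 46315.6 N

46315.6 N


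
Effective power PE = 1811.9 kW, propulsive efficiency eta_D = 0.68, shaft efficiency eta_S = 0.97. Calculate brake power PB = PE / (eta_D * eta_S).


Formula: PB = PE / (eta_D * eta_S)
Step 1 — combined efficiency = eta_D * eta_S = 0.68 * 0.97 = 0.6596
Step 2 — PB = 1811.9 / 0.6596 ≈ 2747.0 kW (5 s.f.)

2747.0 kW


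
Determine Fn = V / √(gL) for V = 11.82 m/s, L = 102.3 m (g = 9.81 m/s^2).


Formula: Fn = V / sqrt(g * L)
Step 1 — g * L = 9.81 * 102.3 = 1003.563
Step 2 — sqrt(g * L) = sqrt(1003.563) = 31.679062
Step 3 — Fn = 11.82 / 31.679062 ≈ 0.37312 (5 s.f.)

0.37312


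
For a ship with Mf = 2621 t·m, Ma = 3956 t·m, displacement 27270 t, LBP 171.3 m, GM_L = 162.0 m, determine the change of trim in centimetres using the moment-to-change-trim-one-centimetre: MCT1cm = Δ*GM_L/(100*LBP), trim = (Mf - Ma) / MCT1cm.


Formula: net trimming moment = Mf - Ma; MCT1cm = Δ*GM_L/(100*LBP); trim = net moment / MCT1cm
Step 1 — net trimming moment = 2621 - 3956 = -1335 t·m
Step 2 — MCT1cm = 27270 * 162.0 / (100 * 171.3) = 257.8949 t·m/cm
Step 3 — trim = -1335 / 257.8949 ≈ -5.1765 cm (5 s.f.)

-5.1765 cm


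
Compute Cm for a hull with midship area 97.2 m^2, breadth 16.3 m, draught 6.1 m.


Formula: Cm = Am / (B * T)
Step 1 — B * T = 16.3 * 6.1 = 99.43 m^2
Step 2 — Cm = 97.2 / 99.43 ≈ 0.97757 (5 s.f.)

0.97757


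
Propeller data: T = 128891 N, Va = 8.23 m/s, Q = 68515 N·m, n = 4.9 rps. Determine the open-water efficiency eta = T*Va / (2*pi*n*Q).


Formula: eta = T * Va / (2 * pi * n * Q)
Step 1 — numerator = T * Va = 128891 * 8.23 = 1060772.93
Step 2 — 2 * pi * n = 2 * pi * 4.9 = 30.787608
Step 3 — denominator = 30.787608 * 68515 = 2109412.96
Step 4 — eta = 1060772.93 / 2109412.96 ≈ 0.50288 (5 s.f.)

0.50288


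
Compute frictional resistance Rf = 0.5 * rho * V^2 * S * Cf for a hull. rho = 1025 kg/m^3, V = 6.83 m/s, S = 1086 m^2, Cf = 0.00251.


Formula: Rf = 0.5 * rho * V^2 * S * Cf
Step 1 — V^2 = 6.83^2 = 46.6489
Step 2 — 0.5 * rho * V^2 = 0.5 * 1025 * 46.6489 = 23907.56125
Step 3 — Rf = 23907.56125 * 1086 * 0.00251 ≈ 65169 N (5 s.f.)

65169 N


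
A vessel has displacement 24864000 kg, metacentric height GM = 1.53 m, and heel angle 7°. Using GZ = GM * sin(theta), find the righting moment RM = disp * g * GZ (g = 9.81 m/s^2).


Formula: GZ = GM * sin(theta); RM = disp * g * GZ
Step 1 — GZ = 1.53 * sin(7°) = 1.53 * 0.121869 = 0.18646 m
Step 2 — RM = 24864000 * 9.81 * 0.18646 ≈ 45481000 N·m (5 s.f.)

45481000 N·m


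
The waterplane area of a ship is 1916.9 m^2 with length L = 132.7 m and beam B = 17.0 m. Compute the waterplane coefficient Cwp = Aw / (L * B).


Formula: Cwp = Aw / (L * B)
Step 1 — L * B = 132.7 * 17.0 = 2255.9 m^2
Step 2 — Cwp = 1916.9 / 2255.9 ≈ 0.84973 (5 s.f.)

0.84973


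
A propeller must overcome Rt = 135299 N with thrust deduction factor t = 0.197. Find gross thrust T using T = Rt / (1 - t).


Formula: T = Rt / (1 - t)
Step 1 — (1 - t) = 1 - 0.197 = 0.803
Step 2 — T = 135299 / 0.803 ≈ 168490 N (5 s.f.)

168490 N


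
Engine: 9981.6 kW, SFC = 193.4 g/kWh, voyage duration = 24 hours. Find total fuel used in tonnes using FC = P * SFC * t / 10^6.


Formula: FC (tonnes) = P * SFC * t / 1,000,000
Step 1 — P * SFC * t = 9981.6 * 193.4 * 24 = 46330594.56 g
Step 2 — FC (tonnes) = 46330594.56 / 1,000,000 ≈ 46.331 tonnes (5 s.f.)

46.331 tonnes


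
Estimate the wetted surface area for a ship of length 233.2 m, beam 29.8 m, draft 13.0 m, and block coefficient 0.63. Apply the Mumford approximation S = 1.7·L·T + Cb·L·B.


Formula: S = 1.7*L*T + V/T with V = Cb*L*B*T, i.e. S = L * (1.7*T + Cb*B)
Step 1 — 1.7*T = 1.7 * 13.0 = 22.1 m
Step 2 — Cb*B = 0.63 * 29.8 = 18.774 m
Step 3 — 1.7*T + Cb*B = 22.1 + 18.774 = 40.874 m
Step 4 — S = 233.2 * 40.874 ≈ 9531.8 m^2 (5 s.f.)

9531.8 m^2


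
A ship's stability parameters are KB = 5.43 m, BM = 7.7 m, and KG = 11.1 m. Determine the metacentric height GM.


Formula: GM = KB + BM - KG
Step 1 — KM = KB + BM = 5.43 + 7.7 = 13.13 m
Step 2 — GM = KM - KG = 13.13 - 11.1 = 2.03 m

2.03 m


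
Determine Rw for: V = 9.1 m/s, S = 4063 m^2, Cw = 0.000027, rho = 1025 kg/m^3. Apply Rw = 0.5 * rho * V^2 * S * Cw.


Formula: Rw = 0.5 * rho * V^2 * S * Cw
Step 1 — V^2 = 9.1^2 = 82.81
Step 2 — 0.5 * rho * V^2 = 0.5 * 1025 * 82.81 = 42440.125
Step 3 — Rw = 42440.125 * 4063 * 0.000027 ≈ 4655.7 N (5 s.f.)

4655.7 N


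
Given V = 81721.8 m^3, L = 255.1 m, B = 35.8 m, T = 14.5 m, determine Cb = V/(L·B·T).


Formula: Cb = V / (L * B * T)
Step 1 — L * B * T = 255.1 * 35.8 * 14.5 = 132422.41 m^3
Step 2 — Cb = 81721.8 / 132422.41 ≈ 0.61713 (5 s.f.)

0.61713


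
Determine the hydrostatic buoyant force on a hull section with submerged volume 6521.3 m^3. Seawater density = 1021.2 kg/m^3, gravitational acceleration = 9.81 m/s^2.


Formula: Fb = rho * g * V
Substituting: Fb = 1021.2 * 9.81 * 6521.3
Intermediate: 1021.2 * 9.81 = 10017.972
Result: Fb = 10017.972 * 6521.3 ≈ 65330000 N (5 s.f.)

65330000 N


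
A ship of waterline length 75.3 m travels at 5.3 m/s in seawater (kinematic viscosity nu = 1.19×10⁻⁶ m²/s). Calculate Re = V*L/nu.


Formula: Re = V * L / nu
Step 1 — V * L = 5.3 * 75.3 = 399.09 m^2/s
Step 2 — Re = 399.09 / 1.19e-6 = 3.35e+08

3.35e+08


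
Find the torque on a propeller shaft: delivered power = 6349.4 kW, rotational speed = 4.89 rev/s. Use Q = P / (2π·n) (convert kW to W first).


Formula: Q = P_W / (2 * pi * n)
Step 1 — P_W = 6349.4 kW * 1000 = 6349400.0 W
Step 2 — 2 * pi * n = 2 * pi * 4.89 = 30.724776
Step 3 — Q = 6349400.0 / 30.724776 ≈ 206650 N·m (5 s.f.)

206650 N·m


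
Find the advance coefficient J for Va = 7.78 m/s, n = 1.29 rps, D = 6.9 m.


Formula: J = Va / (n * D)
Step 1 — n * D = 1.29 * 6.9 = 8.901
Step 2 — J = 7.78 / 8.901 ≈ 0.87406 (5 s.f.)

0.87406


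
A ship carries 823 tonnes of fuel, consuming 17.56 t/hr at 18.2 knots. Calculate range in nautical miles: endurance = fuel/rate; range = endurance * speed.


Formula: endurance = fuel / rate; range = endurance * speed
Step 1 — endurance = 823 / 17.56 = 46.8679 hours
Step 2 — range = 46.8679 * 18.2 ≈ 853.00 nautical miles (5 s.f.)

853.00 NM


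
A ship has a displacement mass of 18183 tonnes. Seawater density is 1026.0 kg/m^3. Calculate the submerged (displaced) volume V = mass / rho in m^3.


Formula: V = mass / rho
Step 1 — convert tonnes to kg: 18183 t * 1000 = 18183000 kg
Step 2 — V = 18183000 / 1026.0 ≈ 17722 m^3 (5 s.f.)

17722 m^3


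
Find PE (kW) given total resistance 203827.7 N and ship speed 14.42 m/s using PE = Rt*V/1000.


Formula: PE = Rt * V / 1000 (kW)
Step 1 — PE (W) = 203827.7 * 14.42 = 2939195.434 W
Step 2 — PE (kW) = 2939195.434 / 1000 ≈ 2939.2 kW (5 s.f.)

2939.2 kW


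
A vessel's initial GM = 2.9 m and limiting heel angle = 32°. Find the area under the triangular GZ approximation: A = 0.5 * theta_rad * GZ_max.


Formula: GZ_max = GM * sin(theta); Area = 0.5 * theta_rad * GZ_max
Step 1 — GZ_max = 2.9 * sin(32°) = 2.9 * 0.529919 = 1.536765 m
Step 2 — theta_rad = 32 * pi/180 = 0.558505 rad
Step 3 — Area = 0.5 * 0.558505 * 1.536765 ≈ 0.42915 m·rad (5 s.f.)

0.42915 m·rad


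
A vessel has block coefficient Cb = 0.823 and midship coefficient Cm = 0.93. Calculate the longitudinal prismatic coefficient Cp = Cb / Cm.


Formula: Cp = Cb / Cm
Substituting: Cp = 0.823 / 0.93
Result: Cp ≈ 0.88495 (5 s.f.)

0.88495


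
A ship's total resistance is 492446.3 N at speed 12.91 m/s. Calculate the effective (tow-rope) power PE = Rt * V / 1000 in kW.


Formula: PE = Rt * V / 1000 (kW)
Step 1 — PE (W) = 492446.3 * 12.91 = 6357481.733 W
Step 2 — PE (kW) = 6357481.733 / 1000 ≈ 6357.5 kW (5 s.f.)

6357.5 kW


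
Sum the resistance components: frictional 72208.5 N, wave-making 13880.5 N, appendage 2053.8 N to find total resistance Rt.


Formula: Rt = Rf + Rw + Ra
Substituting: Rt = 72208.5 + 13880.5 + 2053.8
Result: Rt = 88142.8 N

88142.8 N


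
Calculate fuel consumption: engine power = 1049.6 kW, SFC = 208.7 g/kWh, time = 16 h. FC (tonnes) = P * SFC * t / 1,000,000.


Formula: FC (tonnes) = P * SFC * t / 1,000,000
Step 1 — P * SFC * t = 1049.6 * 208.7 * 16 = 3504824.32 g
Step 2 — FC (tonnes) = 3504824.32 / 1,000,000 ≈ 3.5048 tonnes (5 s.f.)

3.5048 tonnes


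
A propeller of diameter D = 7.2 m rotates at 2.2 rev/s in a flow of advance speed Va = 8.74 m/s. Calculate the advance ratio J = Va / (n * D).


Formula: J = Va / (n * D)
Step 1 — n * D = 2.2 * 7.2 = 15.84
Step 2 — J = 8.74 / 15.84 ≈ 0.55177 (5 s.f.)

0.55177


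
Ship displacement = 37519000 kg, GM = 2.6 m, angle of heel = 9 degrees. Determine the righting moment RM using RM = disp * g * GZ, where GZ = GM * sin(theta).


Formula: GZ = GM * sin(theta); RM = disp * g * GZ
Step 1 — GZ = 2.6 * sin(9°) = 2.6 * 0.156434 = 0.406728 m
Step 2 — RM = 37519000 * 9.81 * 0.406728 ≈ 149700000 N·m (5 s.f.)

149700000 N·m


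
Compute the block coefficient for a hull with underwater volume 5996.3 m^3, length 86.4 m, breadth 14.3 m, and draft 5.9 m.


Formula: Cb = V / (L * B * T)
Step 1 — L * B * T = 86.4 * 14.3 * 5.9 = 7289.568 m^3
Step 2 — Cb = 5996.3 / 7289.568 ≈ 0.82259 (5 s.f.)

0.82259


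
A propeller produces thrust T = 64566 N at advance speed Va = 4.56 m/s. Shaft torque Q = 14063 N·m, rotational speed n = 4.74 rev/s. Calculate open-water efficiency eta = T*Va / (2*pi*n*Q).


Formula: eta = T * Va / (2 * pi * n * Q)
Step 1 — numerator = T * Va = 64566 * 4.56 = 294420.96
Step 2 — 2 * pi * n = 2 * pi * 4.74 = 29.782298
Step 3 — denominator = 29.782298 * 14063 = 418828.46
Step 4 — eta = 294420.96 / 418828.46 ≈ 0.70296 (5 s.f.)

0.70296


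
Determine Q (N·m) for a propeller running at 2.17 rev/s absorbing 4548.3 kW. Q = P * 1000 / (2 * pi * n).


Formula: Q = P_W / (2 * pi * n)
Step 1 — P_W = 4548.3 kW * 1000 = 4548300.0 W
Step 2 — 2 * pi * n = 2 * pi * 2.17 = 13.634512
Step 3 — Q = 4548300.0 / 13.634512 ≈ 333590 N·m (5 s.f.)

333590 N·m


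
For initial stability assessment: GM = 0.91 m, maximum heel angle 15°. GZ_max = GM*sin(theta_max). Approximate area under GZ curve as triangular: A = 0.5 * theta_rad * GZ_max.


Formula: GZ_max = GM * sin(theta); Area = 0.5 * theta_rad * GZ_max
Step 1 — GZ_max = 0.91 * sin(15°) = 0.91 * 0.258819 = 0.235525 m
Step 2 — theta_rad = 15 * pi/180 = 0.261799 rad
Step 3 — Area = 0.5 * 0.261799 * 0.235525 ≈ 0.030830 m·rad (5 s.f.)

0.030830 m·rad


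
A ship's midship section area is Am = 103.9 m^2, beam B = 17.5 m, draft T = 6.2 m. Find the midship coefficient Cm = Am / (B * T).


Formula: Cm = Am / (B * T)
Step 1 — B * T = 17.5 * 6.2 = 108.5 m^2
Step 2 — Cm = 103.9 / 108.5 ≈ 0.95760 (5 s.f.)

0.95760


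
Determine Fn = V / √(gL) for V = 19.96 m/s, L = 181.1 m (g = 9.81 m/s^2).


Formula: Fn = V / sqrt(g * L)
Step 1 — g * L = 9.81 * 181.1 = 1776.591
Step 2 — sqrt(g * L) = sqrt(1776.591) = 42.149626
Step 3 — Fn = 19.96 / 42.149626 ≈ 0.47355 (5 s.f.)

0.47355


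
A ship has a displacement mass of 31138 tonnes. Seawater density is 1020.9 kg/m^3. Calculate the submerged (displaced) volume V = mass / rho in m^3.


Formula: V = mass / rho
Step 1 — convert tonnes to kg: 31138 t * 1000 = 31138000 kg
Step 2 — V = 31138000 / 1020.9 ≈ 30501 m^3 (5 s.f.)

30501 m^3


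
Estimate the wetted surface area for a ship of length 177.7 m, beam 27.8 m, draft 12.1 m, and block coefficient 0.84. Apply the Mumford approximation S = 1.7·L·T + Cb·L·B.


Formula: S = 1.7*L*T + V/T with V = Cb*L*B*T, i.e. S = L * (1.7*T + Cb*B)
Step 1 — 1.7*T = 1.7 * 12.1 = 20.57 m
Step 2 — Cb*B = 0.84 * 27.8 = 23.352 m
Step 3 — 1.7*T + Cb*B = 20.57 + 23.352 = 43.922 m
Step 4 — S = 177.7 * 43.922 ≈ 7804.9 m^2 (5 s.f.)

7804.9 m^2


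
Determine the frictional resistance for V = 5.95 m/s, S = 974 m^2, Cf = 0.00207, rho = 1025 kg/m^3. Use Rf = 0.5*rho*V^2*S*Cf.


Formula: Rf = 0.5 * rho * V^2 * S * Cf
Step 1 — V^2 = 5.95^2 = 35.4025
Step 2 — 0.5 * rho * V^2 = 0.5 * 1025 * 35.4025 = 18143.78125
Step 3 — Rf = 18143.78125 * 974 * 0.00207 ≈ 36581 N (5 s.f.)

36581 N


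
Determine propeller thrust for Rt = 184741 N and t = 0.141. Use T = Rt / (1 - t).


Formula: T = Rt / (1 - t)
Step 1 — (1 - t) = 1 - 0.141 = 0.859
Step 2 — T = 184741 / 0.859 ≈ 215070 N (5 s.f.)

215070 N


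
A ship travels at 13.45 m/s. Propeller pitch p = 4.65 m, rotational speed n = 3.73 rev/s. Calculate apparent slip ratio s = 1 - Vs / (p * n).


Formula: s = 1 - Vs / (p * n)
Step 1 — p * n = 4.65 * 3.73 = 17.3445
Step 2 — Vs / (p*n) = 13.45 / 17.3445 = 0.775462 (6 d.p.)
Step 3 — s = 1 - 0.775462 = 0.224538

0.224538


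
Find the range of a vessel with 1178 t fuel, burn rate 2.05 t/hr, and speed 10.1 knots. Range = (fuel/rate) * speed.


Formula: endurance = fuel / rate; range = endurance * speed
Step 1 — endurance = 1178 / 2.05 = 574.6341 hours
Step 2 — range = 574.6341 * 10.1 ≈ 5803.8 nautical miles (5 s.f.)

5803.8 NM


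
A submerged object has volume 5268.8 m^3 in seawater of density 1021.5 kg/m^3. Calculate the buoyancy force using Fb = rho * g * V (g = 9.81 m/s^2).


Formula: Fb = rho * g * V
Substituting: Fb = 1021.5 * 9.81 * 5268.8
Intermediate: 1021.5 * 9.81 = 10020.915
Result: Fb = 10020.915 * 5268.8 ≈ 52798000 N (5 s.f.)

52798000 N


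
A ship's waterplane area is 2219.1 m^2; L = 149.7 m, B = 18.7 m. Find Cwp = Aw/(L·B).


Formula: Cwp = Aw / (L * B)
Step 1 — L * B = 149.7 * 18.7 = 2799.39 m^2
Step 2 — Cwp = 2219.1 / 2799.39 ≈ 0.79271 (5 s.f.)

0.79271


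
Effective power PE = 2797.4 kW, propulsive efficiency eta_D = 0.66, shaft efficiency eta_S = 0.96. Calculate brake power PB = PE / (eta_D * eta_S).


Formula: PB = PE / (eta_D * eta_S)
Step 1 — combined efficiency = eta_D * eta_S = 0.66 * 0.96 = 0.6336
Step 2 — PB = 2797.4 / 0.6336 ≈ 4415.1 kW (5 s.f.)

4415.1 kW


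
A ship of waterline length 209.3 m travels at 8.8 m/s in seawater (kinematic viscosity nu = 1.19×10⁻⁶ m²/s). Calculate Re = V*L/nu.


Formula: Re = V * L / nu
Step 1 — V * L = 8.8 * 209.3 = 1841.84 m^2/s
Step 2 — Re = 1841.84 / 1.19e-6 = 1.55e+09

1.55e+09


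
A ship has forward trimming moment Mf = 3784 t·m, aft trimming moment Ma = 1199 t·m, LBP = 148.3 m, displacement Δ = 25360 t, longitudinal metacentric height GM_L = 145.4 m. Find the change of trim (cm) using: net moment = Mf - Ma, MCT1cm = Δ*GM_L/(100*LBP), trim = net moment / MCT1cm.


Formula: net trimming moment = Mf - Ma; MCT1cm = Δ*GM_L/(100*LBP); trim = net moment / MCT1cm
Step 1 — net trimming moment = 3784 - 1199 = 2585 t·m
Step 2 — MCT1cm = 25360 * 145.4 / (100 * 148.3) = 248.6409 t·m/cm
Step 3 — trim = 2585 / 248.6409 ≈ 10.397 cm (5 s.f.)

10.397 cm


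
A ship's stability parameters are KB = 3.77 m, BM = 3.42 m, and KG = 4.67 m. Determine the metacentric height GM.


Formula: GM = KB + BM - KG
Step 1 — KM = KB + BM = 3.77 + 3.42 = 7.19 m
Step 2 — GM = KM - KG = 7.19 - 4.67 = 2.52 m

2.52 m


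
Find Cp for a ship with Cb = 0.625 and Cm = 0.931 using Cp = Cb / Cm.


Formula: Cp = Cb / Cm
Substituting: Cp = 0.625 / 0.931
Result: Cp ≈ 0.67132 (5 s.f.)

0.67132


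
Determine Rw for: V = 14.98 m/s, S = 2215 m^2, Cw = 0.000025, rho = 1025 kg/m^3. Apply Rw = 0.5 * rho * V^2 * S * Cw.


Formula: Rw = 0.5 * rho * V^2 * S * Cw
Step 1 — V^2 = 14.98^2 = 224.4004
Step 2 — 0.5 * rho * V^2 = 0.5 * 1025 * 224.4004 = 115005.205
Step 3 — Rw = 115005.205 * 2215 * 0.000025 ≈ 6368.4 N (5 s.f.)

6368.4 N


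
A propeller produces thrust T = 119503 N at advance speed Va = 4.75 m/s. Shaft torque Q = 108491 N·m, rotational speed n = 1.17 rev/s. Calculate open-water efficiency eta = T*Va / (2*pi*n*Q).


Formula: eta = T * Va / (2 * pi * n * Q)
Step 1 — numerator = T * Va = 119503 * 4.75 = 567639.25
Step 2 — 2 * pi * n = 2 * pi * 1.17 = 7.351327
Step 3 — denominator = 7.351327 * 108491 = 797552.82
Step 4 — eta = 567639.25 / 797552.82 ≈ 0.71173 (5 s.f.)

0.71173


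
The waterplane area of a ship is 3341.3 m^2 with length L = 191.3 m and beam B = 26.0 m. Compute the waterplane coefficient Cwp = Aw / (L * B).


Formula: Cwp = Aw / (L * B)
Step 1 — L * B = 191.3 * 26.0 = 4973.8 m^2
Step 2 — Cwp = 3341.3 / 4973.8 ≈ 0.67178 (5 s.f.)

0.67178


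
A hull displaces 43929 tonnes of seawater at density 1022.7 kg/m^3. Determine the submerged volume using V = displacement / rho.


Formula: V = mass / rho
Step 1 — convert tonnes to kg: 43929 t * 1000 = 43929000 kg
Step 2 — V = 43929000 / 1022.7 ≈ 42954 m^3 (5 s.f.)

42954 m^3


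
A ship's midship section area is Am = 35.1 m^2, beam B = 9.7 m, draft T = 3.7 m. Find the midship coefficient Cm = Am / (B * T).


Formula: Cm = Am / (B * T)
Step 1 — B * T = 9.7 * 3.7 = 35.89 m^2
Step 2 — Cm = 35.1 / 35.89 ≈ 0.97799 (5 s.f.)

0.97799


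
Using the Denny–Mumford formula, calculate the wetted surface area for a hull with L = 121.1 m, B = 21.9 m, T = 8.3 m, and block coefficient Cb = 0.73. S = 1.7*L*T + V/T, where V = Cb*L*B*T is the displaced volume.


Formula: S = 1.7*L*T + V/T with V = Cb*L*B*T, i.e. S = L * (1.7*T + Cb*B)
Step 1 — 1.7*T = 1.7 * 8.3 = 14.11 m
Step 2 — Cb*B = 0.73 * 21.9 = 15.987 m
Step 3 — 1.7*T + Cb*B = 14.11 + 15.987 = 30.097 m
Step 4 — S = 121.1 * 30.097 ≈ 3644.7 m^2 (5 s.f.)

3644.7 m^2


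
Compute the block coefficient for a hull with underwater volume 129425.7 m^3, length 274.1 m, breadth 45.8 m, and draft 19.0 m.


Formula: Cb = V / (L * B * T)
Step 1 — L * B * T = 274.1 * 45.8 * 19.0 = 238521.82 m^3
Step 2 — Cb = 129425.7 / 238521.82 ≈ 0.54262 (5 s.f.)

0.54262


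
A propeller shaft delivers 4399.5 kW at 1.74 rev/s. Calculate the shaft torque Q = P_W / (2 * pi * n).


Formula: Q = P_W / (2 * pi * n)
Step 1 — P_W = 4399.5 kW * 1000 = 4399500.0 W
Step 2 — 2 * pi * n = 2 * pi * 1.74 = 10.932742
Step 3 — Q = 4399500.0 / 10.932742 ≈ 402420 N·m (5 s.f.)

402420 N·m


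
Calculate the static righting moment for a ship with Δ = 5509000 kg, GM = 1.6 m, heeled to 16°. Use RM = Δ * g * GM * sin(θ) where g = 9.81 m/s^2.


Formula: GZ = GM * sin(theta); RM = disp * g * GZ
Step 1 — GZ = 1.6 * sin(16°) = 1.6 * 0.275637 = 0.441019 m
Step 2 — RM = 5509000 * 9.81 * 0.441019 ≈ 23834000 N·m (5 s.f.)

23834000 N·m
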